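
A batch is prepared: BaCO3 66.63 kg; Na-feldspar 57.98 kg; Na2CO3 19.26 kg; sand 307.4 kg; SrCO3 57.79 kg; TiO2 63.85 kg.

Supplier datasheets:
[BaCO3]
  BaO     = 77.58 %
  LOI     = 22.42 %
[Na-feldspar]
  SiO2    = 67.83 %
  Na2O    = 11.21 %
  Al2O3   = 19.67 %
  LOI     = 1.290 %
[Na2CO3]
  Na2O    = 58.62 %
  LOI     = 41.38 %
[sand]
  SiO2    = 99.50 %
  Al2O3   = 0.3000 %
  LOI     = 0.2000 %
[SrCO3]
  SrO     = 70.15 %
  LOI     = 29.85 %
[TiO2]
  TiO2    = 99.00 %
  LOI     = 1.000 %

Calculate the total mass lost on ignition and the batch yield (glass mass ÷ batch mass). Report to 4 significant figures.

LOI loss = 42.16 kg; glass = 530.8 kg; yield = 92.64%

The working math holds full float precision end to end — in-progress results are shown rounded to 4 significant digits in the printout; a single rounding yields each reported value; the derived quantities are rebuilt using the weight values at 530.8 kg of glass in full float precision (six oxide percentages, ignition loss, net glass mass, yield, the totals) as written in the problem or the answer.
Per-material ignition loss:
  BaCO3: 66.63 × 0.2242 = 14.94 kg
  Na-feldspar: 57.98 × 0.01290 = 0.7479 kg
  Na2CO3: 19.26 × 0.4138 = 7.970 kg
  sand: 307.4 × 0.002000 = 0.6148 kg
  SrCO3: 57.79 × 0.2985 = 17.25 kg
  TiO2: 63.85 × 0.01000 = 0.6385 kg
Total LOI = 42.16 kg
Glass = batch − LOI = 572.9 − 42.16 = 530.8 kg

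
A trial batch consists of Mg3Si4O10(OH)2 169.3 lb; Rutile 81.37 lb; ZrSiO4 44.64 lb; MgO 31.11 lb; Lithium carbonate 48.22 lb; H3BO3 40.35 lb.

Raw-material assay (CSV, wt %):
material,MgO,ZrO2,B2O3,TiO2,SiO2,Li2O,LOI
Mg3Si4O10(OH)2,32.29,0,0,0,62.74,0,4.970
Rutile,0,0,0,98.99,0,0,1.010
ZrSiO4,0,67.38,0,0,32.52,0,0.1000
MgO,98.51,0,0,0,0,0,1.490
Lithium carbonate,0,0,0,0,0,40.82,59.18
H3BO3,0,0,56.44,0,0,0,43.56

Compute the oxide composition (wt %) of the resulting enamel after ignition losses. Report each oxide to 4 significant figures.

Intermediates appear rounded off to 4 significant digits alongside each step; each numeric step holds full float precision at all times; every reported number undergoes a single rounding — the derived quantities are recomputed from the weighed amounts per 359.1 lb of glass at full float precision (the totals, six oxide percentages, ignition loss, net glass mass, the yield) exactly as shown in the problem or the answer.
Oxide masses out of the charge:
  MgO: 169.3·0.3229 + 31.11·0.9851 = 85.31 lb
  ZrO2: 44.64·0.6738 = 30.08 lb
  B2O3: 40.35·0.5644 = 22.77 lb
  TiO2: 81.37·0.9899 = 80.55 lb
  SiO2: 169.3·0.6274 + 44.64·0.3252 = 120.7 lb
  Li2O: 48.22·0.4082 = 19.68 lb
LOI: 169.3·0.04970 + 81.37·0.01010 + 44.64·0.001000 + 31.11·0.01490 + 48.22·0.5918 + 40.35·0.4356 = 55.86 lb
Net of LOI, the glass mass = 415.0 − 55.86 = 359.1 lb (the oxide masses sum to this)
each wt % is 100 × oxide ÷ glass

Glass mass = 359.1 lb (batch 415.0 − LOI 55.86).
Composition: MgO 23.76%, ZrO2 8.375%, B2O3 6.341%, TiO2 22.43%, SiO2 33.62%, Li2O 5.481%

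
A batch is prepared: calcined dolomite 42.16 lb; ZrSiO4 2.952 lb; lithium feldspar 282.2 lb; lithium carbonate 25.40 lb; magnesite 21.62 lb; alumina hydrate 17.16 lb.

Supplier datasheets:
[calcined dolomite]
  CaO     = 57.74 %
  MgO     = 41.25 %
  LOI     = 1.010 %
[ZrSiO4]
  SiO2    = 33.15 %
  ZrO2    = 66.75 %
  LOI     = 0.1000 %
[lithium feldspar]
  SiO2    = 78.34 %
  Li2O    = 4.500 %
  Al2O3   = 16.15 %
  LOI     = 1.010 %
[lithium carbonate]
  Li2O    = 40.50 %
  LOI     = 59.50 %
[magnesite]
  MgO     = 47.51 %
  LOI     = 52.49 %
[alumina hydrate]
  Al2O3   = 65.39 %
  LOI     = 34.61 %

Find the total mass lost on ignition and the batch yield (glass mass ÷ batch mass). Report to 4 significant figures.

Mid-chain values are shown (rounded to four significant figures) at each printed step. Each numeric step holds exact precision at every stage — each reported result sees exactly one rounding. Derived quantities (ignition loss, the yield, the totals, the six compositions, net glass mass) are carried at full precision using the weight values per 355.8 lb of glass, as set out in the problem or answer text.
Each material's LOI contribution:
  calcined dolomite: 42.16 × 0.01010 = 0.4258 lb
  ZrSiO4: 2.952 × 0.001000 = 0.002952 lb
  lithium feldspar: 282.2 × 0.01010 = 2.850 lb
  lithium carbonate: 25.40 × 0.5950 = 15.11 lb
  magnesite: 21.62 × 0.5249 = 11.35 lb
  alumina hydrate: 17.16 × 0.3461 = 5.939 lb
Total LOI = 35.68 lb
Glass = batch − LOI = 391.5 − 35.68 = 355.8 lb

LOI loss = 35.68 lb; glass = 355.8 lb; yield = 90.89%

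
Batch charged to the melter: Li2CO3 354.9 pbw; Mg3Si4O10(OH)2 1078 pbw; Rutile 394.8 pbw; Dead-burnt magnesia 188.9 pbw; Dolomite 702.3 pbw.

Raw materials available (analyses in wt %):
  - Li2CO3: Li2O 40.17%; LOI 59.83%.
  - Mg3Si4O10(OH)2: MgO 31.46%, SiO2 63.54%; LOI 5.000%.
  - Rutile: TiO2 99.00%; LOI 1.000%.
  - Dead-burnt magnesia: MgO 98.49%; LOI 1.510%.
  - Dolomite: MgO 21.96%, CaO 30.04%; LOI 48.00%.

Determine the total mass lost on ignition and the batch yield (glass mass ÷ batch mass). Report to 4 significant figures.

All arithmetic keeps exact precision in all steps. Intermediates are shown (rounded to four significant digits) at each printed step — every reported figure takes a single rounding; the derived quantities are rebuilt using the weight values for 2109 pbw of glass in exact precision (LOI, the totals, glass mass, the five compositions, yield), exactly as shown in question or answer.
Ignition loss by material:
  Li2CO3: 354.9 × 0.5983 = 212.3 pbw
  Mg3Si4O10(OH)2: 1078 × 0.05000 = 53.90 pbw
  Rutile: 394.8 × 0.01000 = 3.948 pbw
  Dead-burnt magnesia: 188.9 × 0.01510 = 2.852 pbw
  Dolomite: 702.3 × 0.4800 = 337.1 pbw
Total LOI = 610.1 pbw
Glass = batch − LOI = 2719 − 610.1 = 2109 pbw

LOI loss = 610.1 pbw; glass = 2109 pbw; yield = 77.56%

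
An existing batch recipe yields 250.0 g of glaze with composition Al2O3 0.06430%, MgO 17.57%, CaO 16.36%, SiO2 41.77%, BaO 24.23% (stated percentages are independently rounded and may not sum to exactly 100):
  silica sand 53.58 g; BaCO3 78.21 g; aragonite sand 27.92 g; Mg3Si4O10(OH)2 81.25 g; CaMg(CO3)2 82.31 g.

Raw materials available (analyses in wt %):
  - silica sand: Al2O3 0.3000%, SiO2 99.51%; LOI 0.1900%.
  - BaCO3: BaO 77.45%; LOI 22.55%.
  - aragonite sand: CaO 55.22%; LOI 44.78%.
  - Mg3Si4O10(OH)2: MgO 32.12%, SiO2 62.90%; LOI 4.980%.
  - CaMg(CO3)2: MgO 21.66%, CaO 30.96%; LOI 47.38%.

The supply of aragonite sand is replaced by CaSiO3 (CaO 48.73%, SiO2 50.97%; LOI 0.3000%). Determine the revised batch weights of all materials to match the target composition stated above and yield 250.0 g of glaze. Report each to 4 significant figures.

Revised batch per 250.0 g glaze:
  silica sand: 53.58 g
  BaCO3: 78.21 g
  CaSiO3: 17.94 g
  Mg3Si4O10(OH)2: 66.71 g
  CaMg(CO3)2: 103.9 g
Total batch = 320.3 g; LOI loss = 70.34 g

All internal work holds exact precision in every operation — mid-chain values are shown, rounded to 4 significant figures, in the working. A single rounding finalizes each reported value — derived quantities (five oxide percentages, the yield, totals, net glass mass, LOI) are rebuilt at full precision starting from the weights for 250.0 g of glass as they appear in problem or answer.
The oxide mass targets at 250.0 g glaze:
  Al2O3: 0.06430% × 250.0 = 0.1608 g
  MgO: 17.57% × 250.0 = 43.92 g
  CaO: 16.36% × 250.0 = 40.90 g
  SiO2: 41.77% × 250.0 = 104.4 g
  BaO: 24.23% × 250.0 = 60.58 g
Mass-balance tally per oxide applying the batch weights above, versus the basis set out (each sum matches its target mass within answer rounding):
  Al2O3: 53.58·0.003000 = 0.1607 g (target 0.1608 g)
  MgO: 66.71·0.3212 + 103.9·0.2166 = 43.93 g (target 43.92 g)
  CaO: 17.94·0.4873 + 103.9·0.3096 = 40.91 g (target 40.90 g)
  SiO2: 53.58·0.9951 + 17.94·0.5097 + 66.71·0.6290 = 104.4 g (target 104.4 g)
  BaO: 78.21·0.7745 = 60.57 g (target 60.58 g)
Auditing the glass mass value: total charge less LOI = 250.0 g (the Σ of target masses is 250.0 g; against the stated basis, 250.0 g — rounding explains the deltas).
Total batch = Σ batch = 320.3 g; the LOI term Σ batch·LOI equals 70.34 g; yield, glass over the total, = 78.04%.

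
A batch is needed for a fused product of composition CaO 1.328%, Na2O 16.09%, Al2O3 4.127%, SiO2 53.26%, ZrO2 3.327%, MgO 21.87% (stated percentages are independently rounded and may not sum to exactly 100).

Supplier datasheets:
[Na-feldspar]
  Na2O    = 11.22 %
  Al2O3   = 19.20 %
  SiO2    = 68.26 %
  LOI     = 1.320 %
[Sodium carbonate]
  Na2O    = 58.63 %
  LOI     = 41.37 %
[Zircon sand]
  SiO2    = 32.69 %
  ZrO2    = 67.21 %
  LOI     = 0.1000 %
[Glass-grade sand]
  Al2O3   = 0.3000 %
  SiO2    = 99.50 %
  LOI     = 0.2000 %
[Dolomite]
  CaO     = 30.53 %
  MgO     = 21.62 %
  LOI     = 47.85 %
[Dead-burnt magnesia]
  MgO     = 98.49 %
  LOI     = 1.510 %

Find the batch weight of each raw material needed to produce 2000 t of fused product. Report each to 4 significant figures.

The intermediate values are printed (rounded to four significant digits) on the page — each numeric step maintains full float precision through every step. Every reported result takes exactly one rounding — the derived quantities are rebuilt at exact precision (the yield, six oxide percentages, glass mass, totals, ignition loss) from the weighed amounts on 2000 t of glass exactly as shown in problem or answer.
The oxide mass targets at 2000 t fused product:
  CaO: 1.328% × 2000 = 26.56 t
  Na2O: 16.09% × 2000 = 321.8 t
  Al2O3: 4.127% × 2000 = 82.54 t
  SiO2: 53.26% × 2000 = 1065 t
  ZrO2: 3.327% × 2000 = 66.54 t
  MgO: 21.87% × 2000 = 437.4 t
Sums-versus-targets review working from each reported weight, for the quoted basis mass (target by target, the sums agree given rounding of the digits):
  CaO: 87.00·0.3053 = 26.56 t (target 26.56 t)
  Na2O: 418.2·0.1122 + 468.8·0.5863 = 321.8 t (target 321.8 t)
  Al2O3: 418.2·0.1920 + 751.2·0.003000 = 82.55 t (target 82.54 t)
  SiO2: 418.2·0.6826 + 99.00·0.3269 + 751.2·0.9950 = 1065 t (target 1065 t)
  ZrO2: 99.00·0.6721 = 66.54 t (target 66.54 t)
  MgO: 87.00·0.2162 + 425.0·0.9849 = 437.4 t (target 437.4 t)
Consistency of the glass mass: net batch after ignition = 2000 t (targets for the oxides total 2000 t; with the basis standing at 2000 t — rounding explains the deltas).
Summing the batch: Σ batch = 2249 t; LOI removed, Σ of batch·LOI: 249.1 t; yield: glass divided by total = 88.92%.

Batch per 2000 t fused product:
  Na-feldspar: 418.2 t
  Sodium carbonate: 468.8 t
  Zircon sand: 99.00 t
  Glass-grade sand: 751.2 t
  Dolomite: 87.00 t
  Dead-burnt magnesia: 425.0 t
Total batch = 2249 t; LOI loss = 249.1 t; yield = 88.92%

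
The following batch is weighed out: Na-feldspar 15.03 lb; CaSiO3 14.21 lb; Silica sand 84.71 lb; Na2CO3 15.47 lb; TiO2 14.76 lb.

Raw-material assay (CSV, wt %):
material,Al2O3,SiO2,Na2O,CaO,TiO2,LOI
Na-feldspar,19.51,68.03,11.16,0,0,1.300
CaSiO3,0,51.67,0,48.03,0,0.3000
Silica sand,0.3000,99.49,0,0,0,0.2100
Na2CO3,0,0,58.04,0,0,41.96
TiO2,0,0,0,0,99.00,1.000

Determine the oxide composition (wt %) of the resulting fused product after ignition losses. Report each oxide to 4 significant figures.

Glass mass = 137.1 lb (batch 144.2 − LOI 7.055).
Composition: Al2O3 2.324%, SiO2 74.27%, Na2O 7.771%, CaO 4.977%, TiO2 10.66%

In-progress results appear rounded to 4 significant figures at each printed step — all arithmetic carries exact precision in all steps; exactly one rounding lands on each reported figure — all derived quantities are re-derived from the weighed amounts at 137.1 lb of glass at exact precision (the totals, ignition loss, yield, net glass mass, the five compositions), as set out in problem or answer.
What the batch supplies per oxide:
  Al2O3: 15.03·0.1951 + 84.71·0.003000 = 3.186 lb
  SiO2: 15.03·0.6803 + 14.21·0.5167 + 84.71·0.9949 = 101.8 lb
  Na2O: 15.03·0.1116 + 15.47·0.5804 = 10.66 lb
  CaO: 14.21·0.4803 = 6.825 lb
  TiO2: 14.76·0.9900 = 14.61 lb
LOI: 15.03·0.01300 + 14.21·0.003000 + 84.71·0.002100 + 15.47·0.4196 + 14.76·0.01000 = 7.055 lb
Glass mass = batch − LOI = 144.2 − 7.055 = 137.1 lb (equal to the oxide-mass sum)
oxide / glass × 100 gives the wt %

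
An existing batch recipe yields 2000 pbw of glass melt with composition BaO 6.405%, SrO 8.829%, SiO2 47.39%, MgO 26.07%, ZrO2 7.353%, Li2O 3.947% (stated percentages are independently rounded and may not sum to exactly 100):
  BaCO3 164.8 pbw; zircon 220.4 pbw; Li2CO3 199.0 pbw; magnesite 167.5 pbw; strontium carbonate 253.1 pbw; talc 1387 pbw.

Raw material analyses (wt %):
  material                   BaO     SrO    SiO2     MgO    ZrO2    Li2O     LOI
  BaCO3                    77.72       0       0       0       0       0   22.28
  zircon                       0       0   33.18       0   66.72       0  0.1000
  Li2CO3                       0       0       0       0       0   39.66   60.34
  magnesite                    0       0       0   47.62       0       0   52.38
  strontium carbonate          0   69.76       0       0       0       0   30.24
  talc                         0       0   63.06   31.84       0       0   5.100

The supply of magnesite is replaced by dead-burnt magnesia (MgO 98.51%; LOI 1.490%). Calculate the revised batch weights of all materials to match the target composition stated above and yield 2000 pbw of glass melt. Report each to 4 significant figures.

Revised batch per 2000 pbw glass melt:
  BaCO3: 164.8 pbw
  zircon: 220.4 pbw
  Li2CO3: 199.0 pbw
  dead-burnt magnesia: 80.97 pbw
  strontium carbonate: 253.1 pbw
  talc: 1387 pbw
Total batch = 2305 pbw; LOI loss = 305.5 pbw

In-progress results are printed (rounded to 4 significant figures) when written out; each numeric step maintains full float precision through every step; a single rounding yields every reported number. Derived quantities (yield, LOI, glass mass, totals, six oxide percentages) are recomputed at full precision from the batch weights per 2000 pbw of glass, as quoted within question or answer.
Target masses of each oxide per 2000 pbw glass melt:
  BaO: 6.405% × 2000 = 128.1 pbw
  SrO: 8.829% × 2000 = 176.6 pbw
  SiO2: 47.39% × 2000 = 947.8 pbw
  MgO: 26.07% × 2000 = 521.4 pbw
  ZrO2: 7.353% × 2000 = 147.1 pbw
  Li2O: 3.947% × 2000 = 78.94 pbw
Verifying the oxide balance applying the batch weights above, relative to the basis at hand (every target is met by its sum once rounding is allowed for):
  BaO: 164.8·0.7772 = 128.1 pbw (target 128.1 pbw)
  SrO: 253.1·0.6976 = 176.6 pbw (target 176.6 pbw)
  SiO2: 220.4·0.3318 + 1387·0.6306 = 947.8 pbw (target 947.8 pbw)
  MgO: 80.97·0.9851 + 1387·0.3184 = 521.4 pbw (target 521.4 pbw)
  ZrO2: 220.4·0.6672 = 147.1 pbw (target 147.1 pbw)
  Li2O: 199.0·0.3966 = 78.92 pbw (target 78.94 pbw)
Mass balance on the glass: whole batch net of LOI = 2000 pbw (the Σ of target masses is 2000 pbw; versus the stated basis of 2000 pbw — a pure rounding effect).
Batch total: Σ batch = 2305 pbw; loss to ignition Σ batch·LOI = 305.5 pbw; yield = glass ÷ total batch = 86.75%.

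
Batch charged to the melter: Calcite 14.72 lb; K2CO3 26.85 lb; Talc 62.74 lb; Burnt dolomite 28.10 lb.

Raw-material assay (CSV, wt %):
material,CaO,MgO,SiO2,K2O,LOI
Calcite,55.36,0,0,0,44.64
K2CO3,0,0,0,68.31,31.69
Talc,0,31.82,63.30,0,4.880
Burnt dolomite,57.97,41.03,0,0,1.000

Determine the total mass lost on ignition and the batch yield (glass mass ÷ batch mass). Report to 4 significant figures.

LOI loss = 18.42 lb; glass = 114.0 lb; yield = 86.09%

The whole derivation keeps full float precision through every step — intermediates are printed rounded to four significant figures at each printed step; exactly one rounding goes into each reported number. The derived quantities (net glass mass, yield, ignition loss, four oxide percentages, the totals) are computed starting from the weights at 114.0 lb of glass at exact precision, as written in the problem or answer text.
LOI of each material in turn:
  Calcite: 14.72 × 0.4464 = 6.571 lb
  K2CO3: 26.85 × 0.3169 = 8.509 lb
  Talc: 62.74 × 0.04880 = 3.062 lb
  Burnt dolomite: 28.10 × 0.01000 = 0.2810 lb
Total LOI = 18.42 lb
Glass = batch − LOI = 132.4 − 18.42 = 114.0 lb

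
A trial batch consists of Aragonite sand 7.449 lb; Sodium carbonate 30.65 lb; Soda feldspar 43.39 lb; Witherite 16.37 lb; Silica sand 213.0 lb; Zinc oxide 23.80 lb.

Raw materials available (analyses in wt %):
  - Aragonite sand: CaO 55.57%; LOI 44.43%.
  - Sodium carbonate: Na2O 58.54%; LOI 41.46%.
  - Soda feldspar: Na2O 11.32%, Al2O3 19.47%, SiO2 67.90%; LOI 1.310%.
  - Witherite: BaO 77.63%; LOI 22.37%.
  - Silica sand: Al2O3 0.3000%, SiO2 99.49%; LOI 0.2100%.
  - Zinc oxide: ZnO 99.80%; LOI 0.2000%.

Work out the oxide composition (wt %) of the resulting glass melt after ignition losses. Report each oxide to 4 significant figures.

In-progress results are shown rounded to 4 significant figures between the steps; each numeric step keeps full precision through every step — each reported value carries a single rounding — all derived quantities (ignition loss, six oxide percentages, glass mass, the totals, the yield) are rebuilt using the weight values for 313.9 lb of glass at exact precision, as written in the problem or the answer.
Delivered oxide masses:
  Na2O: 30.65·0.5854 + 43.39·0.1132 = 22.85 lb
  CaO: 7.449·0.5557 = 4.139 lb
  ZnO: 23.80·0.9980 = 23.75 lb
  Al2O3: 43.39·0.1947 + 213.0·0.003000 = 9.087 lb
  BaO: 16.37·0.7763 = 12.71 lb
  SiO2: 43.39·0.6790 + 213.0·0.9949 = 241.4 lb
LOI: 7.449·0.4443 + 30.65·0.4146 + 43.39·0.01310 + 16.37·0.2237 + 213.0·0.002100 + 23.80·0.002000 = 20.74 lb
Net of LOI, the glass mass = 334.7 − 20.74 = 313.9 lb (consistent with Σ oxide mass)
wt % = oxide mass / glass mass × 100

Glass mass = 313.9 lb (batch 334.7 − LOI 20.74).
Composition: Na2O 7.280%, CaO 1.319%, ZnO 7.566%, Al2O3 2.895%, BaO 4.048%, SiO2 76.89%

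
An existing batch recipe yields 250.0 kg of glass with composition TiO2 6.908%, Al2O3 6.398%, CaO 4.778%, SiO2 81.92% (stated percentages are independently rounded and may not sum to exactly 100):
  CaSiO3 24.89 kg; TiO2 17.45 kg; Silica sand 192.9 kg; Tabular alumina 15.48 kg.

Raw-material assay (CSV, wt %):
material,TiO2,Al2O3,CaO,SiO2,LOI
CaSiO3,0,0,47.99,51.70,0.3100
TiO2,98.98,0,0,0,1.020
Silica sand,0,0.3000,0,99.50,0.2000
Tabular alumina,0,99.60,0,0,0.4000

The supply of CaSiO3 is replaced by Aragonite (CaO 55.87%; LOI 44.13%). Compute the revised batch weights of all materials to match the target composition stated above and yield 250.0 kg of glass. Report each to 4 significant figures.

Revised batch per 250.0 kg glass:
  Aragonite: 21.38 kg
  TiO2: 17.45 kg
  Silica sand: 205.8 kg
  Tabular alumina: 15.44 kg
Total batch = 260.1 kg; LOI loss = 10.09 kg

Every computation carries full float precision at each step; mid-chain values are rounded to 4 significant figures when quoted; every reported figure includes exactly one rounding. The derived quantities (glass mass, LOI, the yield, the four compositions, the totals) are computed at exact precision from the batch weights for 250.0 kg of glass, as set out in problem or answer.
Target oxide masses per 250.0 kg glass:
  TiO2: 6.908% × 250.0 = 17.27 kg
  Al2O3: 6.398% × 250.0 = 16.00 kg
  CaO: 4.778% × 250.0 = 11.94 kg
  SiO2: 81.92% × 250.0 = 204.8 kg
Per-oxide balance check with the batch weights as given, at the basis given (oxide sums agree with the targets inside rounding margins):
  TiO2: 17.45·0.9898 = 17.27 kg (target 17.27 kg)
  Al2O3: 205.8·0.003000 + 15.44·0.9960 = 16.00 kg (target 16.00 kg)
  CaO: 21.38·0.5587 = 11.95 kg (target 11.94 kg)
  SiO2: 205.8·0.9950 = 204.8 kg (target 204.8 kg)
Auditing the glass mass value: net batch after ignition = 250.0 kg (targets for the oxides total 250.0 kg; the stated basis being 250.0 kg — deltas are rounding alone).
Adding the batch up: Σ batch = 260.1 kg; LOI removed, Σ of batch·LOI: 10.09 kg; yield: glass divided by total = 96.12%.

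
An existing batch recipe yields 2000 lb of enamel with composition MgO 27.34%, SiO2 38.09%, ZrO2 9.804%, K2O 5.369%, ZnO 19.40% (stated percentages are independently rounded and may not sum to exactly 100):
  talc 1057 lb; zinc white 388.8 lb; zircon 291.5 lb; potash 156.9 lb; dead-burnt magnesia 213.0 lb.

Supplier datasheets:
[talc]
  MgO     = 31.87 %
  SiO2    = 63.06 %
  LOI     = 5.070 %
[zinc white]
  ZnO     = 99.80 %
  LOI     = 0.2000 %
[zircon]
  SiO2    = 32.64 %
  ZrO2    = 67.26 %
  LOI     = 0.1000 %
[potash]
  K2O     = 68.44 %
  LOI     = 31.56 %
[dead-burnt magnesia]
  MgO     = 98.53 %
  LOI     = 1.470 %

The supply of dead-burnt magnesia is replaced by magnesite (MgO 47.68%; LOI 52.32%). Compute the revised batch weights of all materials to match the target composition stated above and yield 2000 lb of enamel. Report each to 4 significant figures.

Revised batch per 2000 lb enamel:
  talc: 1057 lb
  zinc white: 388.8 lb
  zircon: 291.5 lb
  potash: 156.9 lb
  magnesite: 440.2 lb
Total batch = 2334 lb; LOI loss = 334.5 lb

All internal work carries exact precision in every operation — in-progress results appear, with 4-significant-figure rounding, in the printout; every reported result is rounded once only — the derived quantities, including ignition loss, totals, glass mass, the yield, five oxide percentages, are carried from the weighed amounts per 2000 lb of glass in full precision precisely as stated by the problem or answer text.
Oxide-by-oxide targets in 2000 lb enamel:
  MgO: 27.34% × 2000 = 546.8 lb
  SiO2: 38.09% × 2000 = 761.8 lb
  ZrO2: 9.804% × 2000 = 196.1 lb
  K2O: 5.369% × 2000 = 107.4 lb
  ZnO: 19.40% × 2000 = 388.0 lb
Balance tally, oxide-wise, per the reported batch figures, for the quoted basis mass (every target is met by its sum inside rounding margins):
  MgO: 1057·0.3187 + 440.2·0.4768 = 546.8 lb (target 546.8 lb)
  SiO2: 1057·0.6306 + 291.5·0.3264 = 761.7 lb (target 761.8 lb)
  ZrO2: 291.5·0.6726 = 196.1 lb (target 196.1 lb)
  K2O: 156.9·0.6844 = 107.4 lb (target 107.4 lb)
  ZnO: 388.8·0.9980 = 388.0 lb (target 388.0 lb)
Glass-mass bookkeeping: Σ batch − LOI loss = 2000 lb (the targets, summed, come to 2000 lb; the stated basis being 2000 lb — deltas are rounding alone).
Batch total: Σ batch = 2334 lb; the LOI term Σ batch·LOI equals 334.5 lb; yield = glass ÷ total batch = 85.67%.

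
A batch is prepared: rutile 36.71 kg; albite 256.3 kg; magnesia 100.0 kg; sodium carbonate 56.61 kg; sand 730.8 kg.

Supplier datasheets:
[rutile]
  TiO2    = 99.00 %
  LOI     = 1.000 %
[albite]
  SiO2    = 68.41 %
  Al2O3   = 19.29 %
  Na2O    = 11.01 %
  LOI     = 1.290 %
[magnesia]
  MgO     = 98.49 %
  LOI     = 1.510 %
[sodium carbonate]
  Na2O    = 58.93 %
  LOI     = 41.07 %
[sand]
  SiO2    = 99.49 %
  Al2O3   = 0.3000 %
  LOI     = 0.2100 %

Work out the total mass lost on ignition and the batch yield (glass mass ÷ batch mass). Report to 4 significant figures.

Each numeric step carries full precision in all steps; in-progress results are printed, with 4-significant-digit rounding, within the worked lines — a single rounding yields every reported value; the derived quantities (glass mass, totals, yield, five oxide percentages, LOI) are rebuilt from the batch weights on 1150 kg of glass at full float precision precisely as stated by the question or the answer.
Per-material ignition loss:
  rutile: 36.71 × 0.01000 = 0.3671 kg
  albite: 256.3 × 0.01290 = 3.306 kg
  magnesia: 100.0 × 0.01510 = 1.510 kg
  sodium carbonate: 56.61 × 0.4107 = 23.25 kg
  sand: 730.8 × 0.002100 = 1.535 kg
Total LOI = 29.97 kg
Glass = batch − LOI = 1180 − 29.97 = 1150 kg

LOI loss = 29.97 kg; glass = 1150 kg; yield = 97.46%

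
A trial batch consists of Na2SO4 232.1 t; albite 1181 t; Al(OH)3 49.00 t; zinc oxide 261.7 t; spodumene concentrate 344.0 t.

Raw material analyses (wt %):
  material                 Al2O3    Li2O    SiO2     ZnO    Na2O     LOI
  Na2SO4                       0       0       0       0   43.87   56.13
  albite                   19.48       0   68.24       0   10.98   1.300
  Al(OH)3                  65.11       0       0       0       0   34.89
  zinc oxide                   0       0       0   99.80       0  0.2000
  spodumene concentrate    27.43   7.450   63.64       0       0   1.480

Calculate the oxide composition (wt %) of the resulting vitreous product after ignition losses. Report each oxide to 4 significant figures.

Glass mass = 1899 t (batch 2068 − LOI 168.3).
Composition: Al2O3 18.76%, Li2O 1.349%, SiO2 53.95%, ZnO 13.75%, Na2O 12.19%

Every computation carries exact precision at all times — the intermediate values are displayed (rounded to four significant figures) at each printed step; each reported result includes exactly one rounding; all derived quantities (the five compositions, net glass mass, the totals, yield, ignition loss) are recomputed in exact precision from the weighed amounts at 1899 t of glass as quoted within the problem or the answer.
Oxide-by-oxide delivered mass:
  Al2O3: 1181·0.1948 + 49.00·0.6511 + 344.0·0.2743 = 356.3 t
  Li2O: 344.0·0.07450 = 25.63 t
  SiO2: 1181·0.6824 + 344.0·0.6364 = 1025 t
  ZnO: 261.7·0.9980 = 261.2 t
  Na2O: 232.1·0.4387 + 1181·0.1098 = 231.5 t
LOI: 232.1·0.5613 + 1181·0.01300 + 49.00·0.3489 + 261.7·0.002000 + 344.0·0.01480 = 168.3 t
Net of LOI, the glass mass = 2068 − 168.3 = 1899 t (= the summed oxide contributions)
oxide / glass × 100 gives the wt %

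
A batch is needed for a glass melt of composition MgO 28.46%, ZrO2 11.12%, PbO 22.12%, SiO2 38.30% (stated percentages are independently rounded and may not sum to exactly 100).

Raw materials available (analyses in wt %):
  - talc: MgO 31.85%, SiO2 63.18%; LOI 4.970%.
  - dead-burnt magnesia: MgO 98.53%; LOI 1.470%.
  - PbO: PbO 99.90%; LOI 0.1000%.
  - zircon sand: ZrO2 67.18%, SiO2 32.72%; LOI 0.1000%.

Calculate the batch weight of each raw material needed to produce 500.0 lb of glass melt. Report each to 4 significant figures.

Batch per 500.0 lb glass melt:
  talc: 260.2 lb
  dead-burnt magnesia: 60.30 lb
  PbO: 110.7 lb
  zircon sand: 82.76 lb
Total batch = 514.0 lb; LOI loss = 14.01 lb; yield = 97.27%

Working values are printed, rounded to four significant digits, at each printed step — the whole derivation keeps full float precision in every operation; a single rounding finalizes every reported value. Derived quantities (net glass mass, totals, the yield, LOI, four oxide percentages) are rebuilt in full float precision from the batch weights per 500.0 lb of glass, as written in the problem or answer text.
Oxide mass targets, per 500.0 lb glass melt:
  MgO: 28.46% × 500.0 = 142.3 lb
  ZrO2: 11.12% × 500.0 = 55.60 lb
  PbO: 22.12% × 500.0 = 110.6 lb
  SiO2: 38.30% × 500.0 = 191.5 lb
Oxide-by-oxide audit working from each reported weight, per the basis as stated (delivered sums recover each target net of answer rounding effects):
  MgO: 260.2·0.3185 + 60.30·0.9853 = 142.3 lb (target 142.3 lb)
  ZrO2: 82.76·0.6718 = 55.60 lb (target 55.60 lb)
  PbO: 110.7·0.9990 = 110.6 lb (target 110.6 lb)
  SiO2: 260.2·0.6318 + 82.76·0.3272 = 191.5 lb (target 191.5 lb)
Glass-mass bookkeeping: total charge less LOI = 499.9 lb (the Σ of target masses is 500.0 lb; versus the stated basis of 500.0 lb — differing by rounding only).
Adding the batch up: Σ batch = 514.0 lb; Σ batch·LOI gives LOI loss = 14.01 lb; glass ÷ batch gives a yield of 97.27%.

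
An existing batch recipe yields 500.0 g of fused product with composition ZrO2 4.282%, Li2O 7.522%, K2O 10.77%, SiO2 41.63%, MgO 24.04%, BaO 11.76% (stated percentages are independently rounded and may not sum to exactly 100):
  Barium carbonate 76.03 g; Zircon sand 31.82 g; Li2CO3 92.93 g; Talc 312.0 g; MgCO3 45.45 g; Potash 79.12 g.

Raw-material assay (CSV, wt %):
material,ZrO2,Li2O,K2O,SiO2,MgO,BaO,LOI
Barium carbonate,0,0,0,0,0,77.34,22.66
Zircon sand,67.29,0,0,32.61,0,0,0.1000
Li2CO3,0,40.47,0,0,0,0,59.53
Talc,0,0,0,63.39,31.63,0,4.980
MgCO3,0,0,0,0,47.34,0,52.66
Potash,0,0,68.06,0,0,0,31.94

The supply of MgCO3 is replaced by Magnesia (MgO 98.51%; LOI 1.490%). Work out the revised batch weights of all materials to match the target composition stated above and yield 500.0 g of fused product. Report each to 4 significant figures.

Every computation runs at exact precision at each step; mid-chain values are shown, rounded to four significant figures, when written out; exactly one rounding is applied to every reported result. Derived quantities (yield, ignition loss, the totals, six oxide percentages, glass mass) are recomputed at exact precision from the batch weights on 500.0 g of glass precisely as stated by problem or answer.
Oxide-by-oxide targets in 500.0 g fused product:
  ZrO2: 4.282% × 500.0 = 21.41 g
  Li2O: 7.522% × 500.0 = 37.61 g
  K2O: 10.77% × 500.0 = 53.85 g
  SiO2: 41.63% × 500.0 = 208.2 g
  MgO: 24.04% × 500.0 = 120.2 g
  BaO: 11.76% × 500.0 = 58.80 g
Checking each oxide sum with the batch weights as given, per the basis as stated (each sum matches its target mass within answer rounding):
  ZrO2: 31.82·0.6729 = 21.41 g (target 21.41 g)
  Li2O: 92.93·0.4047 = 37.61 g (target 37.61 g)
  K2O: 79.12·0.6806 = 53.85 g (target 53.85 g)
  SiO2: 31.82·0.3261 + 312.0·0.6339 = 208.2 g (target 208.2 g)
  MgO: 312.0·0.3163 + 21.84·0.9851 = 120.2 g (target 120.2 g)
  BaO: 76.03·0.7734 = 58.80 g (target 58.80 g)
Auditing the glass mass value: total charge less LOI = 500.0 g (the Σ of target masses is 500.0 g; against the stated basis, 500.0 g — any gap is answer rounding).
Batch grand total — Σ batch = 613.7 g; LOI loss = Σ batch·LOI = 113.7 g; as yield: glass ÷ batch → 81.47%.

Revised batch per 500.0 g fused product:
  Barium carbonate: 76.03 g
  Zircon sand: 31.82 g
  Li2CO3: 92.93 g
  Talc: 312.0 g
  Magnesia: 21.84 g
  Potash: 79.12 g
Total batch = 613.7 g; LOI loss = 113.7 g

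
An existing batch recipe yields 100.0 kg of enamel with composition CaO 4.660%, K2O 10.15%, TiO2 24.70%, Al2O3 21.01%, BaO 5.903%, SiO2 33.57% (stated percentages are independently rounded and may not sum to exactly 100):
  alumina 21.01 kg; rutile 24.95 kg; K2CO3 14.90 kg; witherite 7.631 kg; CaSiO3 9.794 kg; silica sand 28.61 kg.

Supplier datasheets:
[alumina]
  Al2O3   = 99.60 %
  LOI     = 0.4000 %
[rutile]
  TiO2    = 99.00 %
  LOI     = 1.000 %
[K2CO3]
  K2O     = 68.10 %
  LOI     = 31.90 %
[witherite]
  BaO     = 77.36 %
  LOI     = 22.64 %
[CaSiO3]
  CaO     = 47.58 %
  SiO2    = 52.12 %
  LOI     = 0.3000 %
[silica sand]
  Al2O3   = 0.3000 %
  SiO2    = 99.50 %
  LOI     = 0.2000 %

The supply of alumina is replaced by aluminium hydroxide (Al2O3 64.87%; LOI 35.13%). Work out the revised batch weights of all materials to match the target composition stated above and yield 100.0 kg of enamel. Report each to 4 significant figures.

Revised batch per 100.0 kg enamel:
  aluminium hydroxide: 32.26 kg
  rutile: 24.95 kg
  K2CO3: 14.90 kg
  witherite: 7.631 kg
  CaSiO3: 9.794 kg
  silica sand: 28.61 kg
Total batch = 118.1 kg; LOI loss = 18.15 kg

Rounding to 4 significant digits governs each in-between result as displayed. The whole derivation runs at exact precision end to end. A single rounding finalizes every reported result — derived quantities (LOI, the totals, net glass mass, the yield, six oxide percentages) are recomputed at full float precision from the weighed amounts on 100.0 kg of glass, as written in the question or the answer.
Oxide-by-oxide targets in 100.0 kg enamel:
  CaO: 4.660% × 100.0 = 4.660 kg
  K2O: 10.15% × 100.0 = 10.15 kg
  TiO2: 24.70% × 100.0 = 24.70 kg
  Al2O3: 21.01% × 100.0 = 21.01 kg
  BaO: 5.903% × 100.0 = 5.903 kg
  SiO2: 33.57% × 100.0 = 33.57 kg
Sums-versus-targets review given the weights on record, at the basis given (summed amounts equal target values exact up to rounding of places):
  CaO: 9.794·0.4758 = 4.660 kg (target 4.660 kg)
  K2O: 14.90·0.6810 = 10.15 kg (target 10.15 kg)
  TiO2: 24.95·0.9900 = 24.70 kg (target 24.70 kg)
  Al2O3: 32.26·0.6487 + 28.61·0.003000 = 21.01 kg (target 21.01 kg)
  BaO: 7.631·0.7736 = 5.903 kg (target 5.903 kg)
  SiO2: 9.794·0.5212 + 28.61·0.9950 = 33.57 kg (target 33.57 kg)
Auditing the glass mass value: Σ batch − LOI loss = 100.0 kg (per-oxide target masses sum to 99.99 kg; versus the stated basis of 100.0 kg — any gap is answer rounding).
Summing the batch: Σ batch = 118.1 kg; LOI loss = Σ batch·LOI = 18.15 kg; the yield ratio, glass ÷ batch: 84.64%.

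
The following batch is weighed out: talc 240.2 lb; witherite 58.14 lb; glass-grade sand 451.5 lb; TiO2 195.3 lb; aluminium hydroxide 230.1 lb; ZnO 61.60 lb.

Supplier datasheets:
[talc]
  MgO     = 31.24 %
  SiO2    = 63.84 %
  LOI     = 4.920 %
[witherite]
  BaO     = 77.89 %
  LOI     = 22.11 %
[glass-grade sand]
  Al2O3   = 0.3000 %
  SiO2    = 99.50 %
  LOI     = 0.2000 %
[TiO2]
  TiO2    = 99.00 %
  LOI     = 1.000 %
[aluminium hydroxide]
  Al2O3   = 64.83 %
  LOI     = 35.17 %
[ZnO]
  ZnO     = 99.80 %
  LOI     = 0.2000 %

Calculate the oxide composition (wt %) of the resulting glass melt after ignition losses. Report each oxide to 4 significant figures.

Glass mass = 1128 lb (batch 1237 − LOI 108.6).
Composition: Al2O3 13.34%, ZnO 5.449%, MgO 6.651%, SiO2 53.41%, BaO 4.014%, TiO2 17.14%

Values along the way are displayed (rounded to four significant figures) on the page; all arithmetic maintains exact precision at each step — each reported figure includes exactly one rounding; derived quantities (net glass mass, totals, yield, ignition loss, six oxide percentages) are carried in full float precision starting from the weights at 1128 lb of glass, as set out in the problem or answer text.
Per-oxide mass from batch:
  Al2O3: 451.5·0.003000 + 230.1·0.6483 = 150.5 lb
  ZnO: 61.60·0.9980 = 61.48 lb
  MgO: 240.2·0.3124 = 75.04 lb
  SiO2: 240.2·0.6384 + 451.5·0.9950 = 602.6 lb
  BaO: 58.14·0.7789 = 45.29 lb
  TiO2: 195.3·0.9900 = 193.3 lb
LOI: 240.2·0.04920 + 58.14·0.2211 + 451.5·0.002000 + 195.3·0.01000 + 230.1·0.3517 + 61.60·0.002000 = 108.6 lb
Glass mass = batch − LOI = 1237 − 108.6 = 1128 lb (the oxide masses sum to this)
wt % = oxide mass / glass mass × 100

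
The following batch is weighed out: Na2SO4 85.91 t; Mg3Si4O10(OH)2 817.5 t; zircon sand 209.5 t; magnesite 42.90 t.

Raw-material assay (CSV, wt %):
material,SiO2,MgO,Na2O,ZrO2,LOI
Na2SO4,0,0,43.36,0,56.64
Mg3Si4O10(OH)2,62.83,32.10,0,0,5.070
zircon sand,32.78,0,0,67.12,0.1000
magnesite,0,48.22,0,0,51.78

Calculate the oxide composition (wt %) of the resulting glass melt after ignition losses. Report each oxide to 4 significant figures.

Glass mass = 1043 t (batch 1156 − LOI 112.5).
Composition: SiO2 55.82%, MgO 27.14%, Na2O 3.571%, ZrO2 13.48%

All arithmetic runs at exact precision through the solve. Mid-chain values are displayed, rounded to four significant figures, when written out. Each reported value includes exactly one rounding; all derived quantities are carried in full precision (the four compositions, LOI, yield, the totals, net glass mass) from the weighed amounts per 1043 t of glass, exactly as printed in the question or the answer.
What the batch supplies per oxide:
  SiO2: 817.5·0.6283 + 209.5·0.3278 = 582.3 t
  MgO: 817.5·0.3210 + 42.90·0.4822 = 283.1 t
  Na2O: 85.91·0.4336 = 37.25 t
  ZrO2: 209.5·0.6712 = 140.6 t
LOI: 85.91·0.5664 + 817.5·0.05070 + 209.5·0.001000 + 42.90·0.5178 = 112.5 t
Glass mass = batch − LOI = 1156 − 112.5 = 1043 t (the oxide masses sum to this)
wt % = oxide mass / glass mass × 100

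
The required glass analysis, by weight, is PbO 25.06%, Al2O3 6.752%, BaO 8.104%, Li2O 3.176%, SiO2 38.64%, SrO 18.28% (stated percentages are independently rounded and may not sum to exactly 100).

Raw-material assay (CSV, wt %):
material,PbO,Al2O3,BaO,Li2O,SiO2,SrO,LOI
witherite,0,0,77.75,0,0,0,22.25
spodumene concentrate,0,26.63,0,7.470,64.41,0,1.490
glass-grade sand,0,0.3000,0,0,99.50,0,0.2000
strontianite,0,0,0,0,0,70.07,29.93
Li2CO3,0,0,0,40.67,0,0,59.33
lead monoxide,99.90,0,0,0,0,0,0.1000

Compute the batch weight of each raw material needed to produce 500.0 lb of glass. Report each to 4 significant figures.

The whole derivation carries full float precision from first step to last. In-progress results appear, rounded to 4 significant digits, between the steps. Each reported value is rounded exactly once; the derived quantities, including net glass mass, yield, totals, ignition loss, six oxide percentages, are rebuilt using the weight values for 500.0 lb of glass in exact precision as set out in problem or answer.
Target masses of each oxide per 500.0 lb glass:
  PbO: 25.06% × 500.0 = 125.3 lb
  Al2O3: 6.752% × 500.0 = 33.76 lb
  BaO: 8.104% × 500.0 = 40.52 lb
  Li2O: 3.176% × 500.0 = 15.88 lb
  SiO2: 38.64% × 500.0 = 193.2 lb
  SrO: 18.28% × 500.0 = 91.40 lb
Per-oxide balance check per the reported batch figures, per the basis as stated (sums match the target masses up to rounding of the answer):
  PbO: 125.4·0.9990 = 125.3 lb (target 125.3 lb)
  Al2O3: 125.5·0.2663 + 112.9·0.003000 = 33.76 lb (target 33.76 lb)
  BaO: 52.12·0.7775 = 40.52 lb (target 40.52 lb)
  Li2O: 125.5·0.07470 + 15.99·0.4067 = 15.88 lb (target 15.88 lb)
  SiO2: 125.5·0.6441 + 112.9·0.9950 = 193.2 lb (target 193.2 lb)
  SrO: 130.4·0.7007 = 91.37 lb (target 91.40 lb)
Glass-mass closure: whole batch net of LOI = 500.0 lb (the targets, summed, come to 500.1 lb; with the basis standing at 500.0 lb — rounding explains the deltas).
Total batch = Σ batch = 562.3 lb; ignition loss, Σ(batch × LOI) = 62.33 lb; glass ÷ batch gives a yield of 88.91%.

Batch per 500.0 lb glass:
  witherite: 52.12 lb
  spodumene concentrate: 125.5 lb
  glass-grade sand: 112.9 lb
  strontianite: 130.4 lb
  Li2CO3: 15.99 lb
  lead monoxide: 125.4 lb
Total batch = 562.3 lb; LOI loss = 62.33 lb; yield = 88.91%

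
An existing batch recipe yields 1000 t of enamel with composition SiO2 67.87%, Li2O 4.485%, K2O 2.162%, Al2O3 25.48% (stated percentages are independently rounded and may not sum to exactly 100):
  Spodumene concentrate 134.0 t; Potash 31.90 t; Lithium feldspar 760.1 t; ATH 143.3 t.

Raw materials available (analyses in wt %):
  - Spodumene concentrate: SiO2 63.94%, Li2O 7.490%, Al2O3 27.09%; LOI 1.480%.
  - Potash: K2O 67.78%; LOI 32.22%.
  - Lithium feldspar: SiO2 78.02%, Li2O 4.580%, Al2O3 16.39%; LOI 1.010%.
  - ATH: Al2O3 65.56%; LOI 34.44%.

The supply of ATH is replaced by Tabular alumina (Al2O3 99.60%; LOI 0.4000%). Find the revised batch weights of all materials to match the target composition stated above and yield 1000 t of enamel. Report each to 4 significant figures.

Revised batch per 1000 t enamel:
  Spodumene concentrate: 134.0 t
  Potash: 31.90 t
  Lithium feldspar: 760.1 t
  Tabular alumina: 94.29 t
Total batch = 1020 t; LOI loss = 20.32 t

The intermediate values appear rounded to four significant figures in the printout; all internal work carries exact precision in all steps; each reported number receives exactly one rounding — derived quantities (glass mass, the four compositions, the totals, LOI, the yield) are carried at full precision from the batch weights on 1000 t of glass, as given in the problem or answer text.
Oxide mass targets, per 1000 t enamel:
  SiO2: 67.87% × 1000 = 678.7 t
  Li2O: 4.485% × 1000 = 44.85 t
  K2O: 2.162% × 1000 = 21.62 t
  Al2O3: 25.48% × 1000 = 254.8 t
A balance pass over the oxides, on the weights just shown, for the quoted basis mass (sum by sum, the targets are met inside rounding margins):
  SiO2: 134.0·0.6394 + 760.1·0.7802 = 678.7 t (target 678.7 t)
  Li2O: 134.0·0.07490 + 760.1·0.04580 = 44.85 t (target 44.85 t)
  K2O: 31.90·0.6778 = 21.62 t (target 21.62 t)
  Al2O3: 134.0·0.2709 + 760.1·0.1639 + 94.29·0.9960 = 254.8 t (target 254.8 t)
Glass-mass bookkeeping: net batch after ignition = 1000 t (the Σ of target masses is 1000 t; against the stated basis, 1000 t — a pure rounding effect).
Adding the batch up: Σ batch = 1020 t; LOI loss = Σ batch·LOI = 20.32 t; as yield: glass ÷ batch → 98.01%.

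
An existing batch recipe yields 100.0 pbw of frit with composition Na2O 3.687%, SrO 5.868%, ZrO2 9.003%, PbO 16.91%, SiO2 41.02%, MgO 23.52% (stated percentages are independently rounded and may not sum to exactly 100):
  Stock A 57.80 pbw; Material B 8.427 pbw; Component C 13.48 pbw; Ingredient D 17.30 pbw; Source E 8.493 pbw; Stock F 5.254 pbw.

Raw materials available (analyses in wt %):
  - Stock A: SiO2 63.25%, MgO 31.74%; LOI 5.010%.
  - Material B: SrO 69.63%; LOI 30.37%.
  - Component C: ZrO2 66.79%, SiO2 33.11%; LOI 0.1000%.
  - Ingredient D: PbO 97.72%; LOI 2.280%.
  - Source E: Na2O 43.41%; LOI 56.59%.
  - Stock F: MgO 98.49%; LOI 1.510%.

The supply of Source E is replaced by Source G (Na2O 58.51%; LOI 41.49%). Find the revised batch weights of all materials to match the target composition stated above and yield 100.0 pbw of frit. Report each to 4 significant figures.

Intermediates are printed with 4-significant-digit rounding within the worked lines; the working math keeps exact precision at each step — every reported result is rounded exactly once; all derived quantities (net glass mass, the totals, six oxide percentages, the yield, ignition loss) are computed in full float precision from the weighed amounts on 100.0 pbw of glass exactly as printed in either problem or answer.
Target masses of each oxide per 100.0 pbw frit:
  Na2O: 3.687% × 100.0 = 3.687 pbw
  SrO: 5.868% × 100.0 = 5.868 pbw
  ZrO2: 9.003% × 100.0 = 9.003 pbw
  PbO: 16.91% × 100.0 = 16.91 pbw
  SiO2: 41.02% × 100.0 = 41.02 pbw
  MgO: 23.52% × 100.0 = 23.52 pbw
Balance tally, oxide-wise, on the weights just shown, against the basis in use (oxide sums agree with the targets within answer rounding):
  Na2O: 6.301·0.5851 = 3.687 pbw (target 3.687 pbw)
  SrO: 8.427·0.6963 = 5.868 pbw (target 5.868 pbw)
  ZrO2: 13.48·0.6679 = 9.003 pbw (target 9.003 pbw)
  PbO: 17.30·0.9772 = 16.91 pbw (target 16.91 pbw)
  SiO2: 57.80·0.6325 + 13.48·0.3311 = 41.02 pbw (target 41.02 pbw)
  MgO: 57.80·0.3174 + 5.254·0.9849 = 23.52 pbw (target 23.52 pbw)
Mass balance on the glass: whole batch net of LOI = 100.0 pbw (targets for the oxides total 100.0 pbw; against the stated basis, 100.0 pbw — differing by rounding only).
Batch total: Σ batch = 108.6 pbw; the LOI term Σ batch·LOI equals 8.557 pbw; the yield ratio, glass ÷ batch: 92.12%.

Revised batch per 100.0 pbw frit:
  Stock A: 57.80 pbw
  Material B: 8.427 pbw
  Component C: 13.48 pbw
  Ingredient D: 17.30 pbw
  Source G: 6.301 pbw
  Stock F: 5.254 pbw
Total batch = 108.6 pbw; LOI loss = 8.557 pbw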